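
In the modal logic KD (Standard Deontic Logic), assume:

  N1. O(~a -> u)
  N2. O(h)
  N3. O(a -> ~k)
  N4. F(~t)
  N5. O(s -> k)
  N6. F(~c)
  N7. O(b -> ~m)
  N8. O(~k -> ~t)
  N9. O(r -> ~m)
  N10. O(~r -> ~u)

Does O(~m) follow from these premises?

Yes

Premise 4, F(~t), is equivalent to O(t).
Premise 8, O(~k -> ~t), contraposes to O(t -> k); with O(t) we get O(k).
Premise 3, O(a -> ~k), contraposes to O(k -> ~a); with O(k) we get O(~a).
With premise 1, O(~a -> u), the K-axiom yields O(u).
The contrapositive of premise 10 (O(~r -> ~u)) is O(u -> r), and O(u) is already established, so O(r).
Applying K to premise 9 (O(r -> ~m)) and O(r) yields O(~m).
Premises 2, 5, 6, 7 do not contribute to this derivation.
So O(~m) follows.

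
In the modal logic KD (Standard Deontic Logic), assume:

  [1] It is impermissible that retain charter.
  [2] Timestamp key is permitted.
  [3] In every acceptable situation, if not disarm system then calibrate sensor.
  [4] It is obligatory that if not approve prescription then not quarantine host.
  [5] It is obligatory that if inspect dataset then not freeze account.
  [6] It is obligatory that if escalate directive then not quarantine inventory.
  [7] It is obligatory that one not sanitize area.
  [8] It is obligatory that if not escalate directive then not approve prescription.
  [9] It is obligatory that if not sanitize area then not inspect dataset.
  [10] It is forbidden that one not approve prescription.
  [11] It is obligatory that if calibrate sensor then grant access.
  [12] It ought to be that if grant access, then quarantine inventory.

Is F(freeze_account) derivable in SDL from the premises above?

Premise 5 is O(inspect_dataset → ¬freeze_account), but O(inspect_dataset) is not derivable from the premises, so it does not yield O(¬freeze_account).
No other premise forces O(¬freeze_account). An ideal world satisfying every premise can still have freeze_account true, so F(freeze_account) is not derivable.

No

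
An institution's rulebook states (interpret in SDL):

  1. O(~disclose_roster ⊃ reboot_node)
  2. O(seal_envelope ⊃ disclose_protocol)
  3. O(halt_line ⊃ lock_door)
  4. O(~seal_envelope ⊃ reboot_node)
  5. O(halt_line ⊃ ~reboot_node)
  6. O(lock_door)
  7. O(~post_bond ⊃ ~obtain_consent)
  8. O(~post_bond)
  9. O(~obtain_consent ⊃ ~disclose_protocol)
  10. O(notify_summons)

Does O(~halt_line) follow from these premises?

Premise 8 gives O(~post_bond).
Applying K to premise 7 (O(~post_bond ⊃ ~obtain_consent)) and O(~post_bond) yields O(~obtain_consent).
With premise 9, O(~obtain_consent ⊃ ~disclose_protocol), the K-axiom yields O(~disclose_protocol).
Premise 2, O(seal_envelope ⊃ disclose_protocol), contraposes to O(~disclose_protocol ⊃ ~seal_envelope); with O(~disclose_protocol) we get O(~seal_envelope).
From O(~seal_envelope) and premise 4, O(~seal_envelope ⊃ reboot_node), we obtain O(reboot_node).
The contrapositive of premise 5 (O(halt_line ⊃ ~reboot_node)) is O(reboot_node ⊃ ~halt_line), and O(reboot_node) is already established, so O(~halt_line).
Premises 1, 3, 6, 10 do not contribute to this derivation.
So O(~halt_line) follows.

Yes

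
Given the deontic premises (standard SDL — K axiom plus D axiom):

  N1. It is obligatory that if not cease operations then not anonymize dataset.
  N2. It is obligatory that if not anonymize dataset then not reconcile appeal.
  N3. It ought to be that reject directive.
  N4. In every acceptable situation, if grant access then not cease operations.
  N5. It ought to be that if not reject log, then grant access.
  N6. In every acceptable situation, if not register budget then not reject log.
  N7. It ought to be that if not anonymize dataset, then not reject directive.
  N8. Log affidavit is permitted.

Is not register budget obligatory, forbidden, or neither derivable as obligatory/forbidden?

Forbidden

Premise 3 states O(reject_directive) outright.
The contrapositive of premise 7 (O(¬anonymize_dataset → ¬reject_directive)) is O(reject_directive → anonymize_dataset), and O(reject_directive) is already established, so O(anonymize_dataset).
Premise 1 is O(¬cease_operations → ¬anonymize_dataset); contrapositively O(anonymize_dataset → cease_operations). Since O(anonymize_dataset) holds, K gives O(cease_operations).
Premise 4, O(grant_access → ¬cease_operations), contraposes to O(cease_operations → ¬grant_access); with O(cease_operations) we get O(¬grant_access).
The contrapositive of premise 5 (O(¬reject_log → grant_access)) is O(¬grant_access → reject_log), and O(¬grant_access) is already established, so O(reject_log).
Premise 6 is O(¬register_budget → ¬reject_log); contrapositively O(reject_log → register_budget). Since O(reject_log) holds, K gives O(register_budget).
Premises 2, 8 do not contribute to this derivation.
Thus O(register_budget), which is F(¬register_budget): ¬register_budget is forbidden.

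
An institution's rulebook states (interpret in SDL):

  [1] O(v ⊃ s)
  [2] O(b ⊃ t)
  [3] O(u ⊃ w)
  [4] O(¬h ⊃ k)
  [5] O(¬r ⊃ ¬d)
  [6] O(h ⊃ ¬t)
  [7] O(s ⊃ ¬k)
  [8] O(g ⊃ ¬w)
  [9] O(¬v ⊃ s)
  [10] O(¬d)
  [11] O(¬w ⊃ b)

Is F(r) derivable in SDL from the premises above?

No

Premise 5 is O(¬r ⊃ ¬d); even if O(¬d) held, inferring O(¬r) would be affirming the consequent — invalid.
No other premise forces O(¬r). An ideal world satisfying every premise can still have r true, so F(r) is not derivable.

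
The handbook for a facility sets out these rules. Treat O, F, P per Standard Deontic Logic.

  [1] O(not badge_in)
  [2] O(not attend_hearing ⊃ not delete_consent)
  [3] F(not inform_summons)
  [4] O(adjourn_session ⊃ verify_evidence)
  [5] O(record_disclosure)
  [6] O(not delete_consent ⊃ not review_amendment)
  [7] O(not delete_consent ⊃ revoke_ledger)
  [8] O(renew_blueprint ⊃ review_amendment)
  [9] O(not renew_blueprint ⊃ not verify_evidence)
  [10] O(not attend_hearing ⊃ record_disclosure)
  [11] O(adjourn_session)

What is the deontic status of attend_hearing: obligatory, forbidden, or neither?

Premise 11 states O(adjourn_session) outright.
Applying K to premise 4 (O(adjourn_session ⊃ verify_evidence)) and O(adjourn_session) yields O(verify_evidence).
Premise 9, O(not renew_blueprint ⊃ not verify_evidence), contraposes to O(verify_evidence ⊃ renew_blueprint); with O(verify_evidence) we get O(renew_blueprint).
With premise 8, O(renew_blueprint ⊃ review_amendment), the K-axiom yields O(review_amendment).
Premise 6, O(not delete_consent ⊃ not review_amendment), contraposes to O(review_amendment ⊃ delete_consent); with O(review_amendment) we get O(delete_consent).
Premise 2 is O(not attend_hearing ⊃ not delete_consent); contrapositively O(delete_consent ⊃ attend_hearing). Since O(delete_consent) holds, K gives O(attend_hearing).
Premises 1, 3, 5, 7, 10 do not contribute to this derivation.
Hence attend_hearing is obligatory.

Obligatory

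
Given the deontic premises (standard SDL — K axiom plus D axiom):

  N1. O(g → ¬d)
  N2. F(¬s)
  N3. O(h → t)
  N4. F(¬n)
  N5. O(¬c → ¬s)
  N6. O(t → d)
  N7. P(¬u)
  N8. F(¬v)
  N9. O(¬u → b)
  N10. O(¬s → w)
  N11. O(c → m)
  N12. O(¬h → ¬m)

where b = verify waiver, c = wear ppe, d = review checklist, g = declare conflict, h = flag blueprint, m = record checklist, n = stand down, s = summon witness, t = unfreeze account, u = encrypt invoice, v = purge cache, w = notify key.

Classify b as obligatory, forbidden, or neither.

Premise 9 is O(¬u → b), but O(¬u) is not derivable from the premises (the permission P(¬u) asserts only ¬O(u), not O(¬u)), so it does not yield O(b).
No premise or chain of K-axiom applications forces O(b), and none forces O(¬b). So b is neither obligatory nor forbidden under these norms.

Neither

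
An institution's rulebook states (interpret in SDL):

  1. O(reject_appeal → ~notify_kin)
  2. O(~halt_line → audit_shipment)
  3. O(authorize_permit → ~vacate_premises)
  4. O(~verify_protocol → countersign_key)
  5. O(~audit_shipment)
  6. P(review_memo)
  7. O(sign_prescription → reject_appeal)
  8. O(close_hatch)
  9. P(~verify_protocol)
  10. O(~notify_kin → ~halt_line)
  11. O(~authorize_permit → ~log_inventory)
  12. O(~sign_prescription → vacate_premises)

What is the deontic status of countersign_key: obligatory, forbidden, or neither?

Neither

Premise 4 is O(~verify_protocol → countersign_key), but O(~verify_protocol) is not derivable from the premises (the permission P(~verify_protocol) asserts only ~O(verify_protocol), not O(~verify_protocol)), so it does not yield O(countersign_key).
No premise or chain of K-axiom applications forces O(countersign_key), and none forces O(~countersign_key). So countersign_key is neither obligatory nor forbidden under these norms.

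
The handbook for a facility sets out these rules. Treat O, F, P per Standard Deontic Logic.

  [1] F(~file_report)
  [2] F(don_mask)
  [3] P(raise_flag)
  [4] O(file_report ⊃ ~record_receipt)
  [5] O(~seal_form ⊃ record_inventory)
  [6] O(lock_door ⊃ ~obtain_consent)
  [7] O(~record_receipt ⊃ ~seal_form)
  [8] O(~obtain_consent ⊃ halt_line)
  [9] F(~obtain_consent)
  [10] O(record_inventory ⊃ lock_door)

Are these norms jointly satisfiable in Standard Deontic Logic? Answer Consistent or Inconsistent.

Premise 9 is F(~obtain_consent), i.e. O(obtain_consent).
The contrapositive of premise 6 (O(lock_door ⊃ ~obtain_consent)) is O(obtain_consent ⊃ ~lock_door), and O(obtain_consent) is already established, so O(~lock_door).
The contrapositive of premise 10 (O(record_inventory ⊃ lock_door)) is O(~lock_door ⊃ ~record_inventory), and O(~lock_door) is already established, so O(~record_inventory).
Premise 5, O(~seal_form ⊃ record_inventory), contraposes to O(~record_inventory ⊃ seal_form); with O(~record_inventory) we get O(seal_form).
Premise 7 is O(~record_receipt ⊃ ~seal_form); contrapositively O(seal_form ⊃ record_receipt). Since O(seal_form) holds, K gives O(record_receipt).
Premise 4 is O(file_report ⊃ ~record_receipt); contrapositively O(record_receipt ⊃ ~file_report). Since O(record_receipt) holds, K gives O(~file_report).
Yet premise 1 is F(~file_report), i.e. O(file_report).
We now have both O(~file_report) and O(file_report) — file_report is simultaneously obligatory and forbidden, violating the D-axiom.

Inconsistent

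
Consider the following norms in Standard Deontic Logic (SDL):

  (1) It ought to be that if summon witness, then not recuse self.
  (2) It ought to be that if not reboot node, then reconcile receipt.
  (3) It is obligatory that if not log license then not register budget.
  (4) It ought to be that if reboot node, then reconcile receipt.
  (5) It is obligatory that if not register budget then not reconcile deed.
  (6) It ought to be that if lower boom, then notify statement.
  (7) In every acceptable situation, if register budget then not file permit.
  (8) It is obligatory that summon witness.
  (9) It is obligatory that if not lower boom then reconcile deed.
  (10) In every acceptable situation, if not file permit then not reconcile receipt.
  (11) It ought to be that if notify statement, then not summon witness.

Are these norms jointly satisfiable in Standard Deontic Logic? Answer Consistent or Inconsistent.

Premises 2 and 4 are O(¬reboot_node → reconcile_receipt) and O(reboot_node → reconcile_receipt); every ideal world satisfies ¬reboot_node or reboot_node, so in either case reconcile_receipt holds — hence O(reconcile_receipt).
The contrapositive of premise 10 (O(¬file_permit → ¬reconcile_receipt)) is O(reconcile_receipt → file_permit), and O(reconcile_receipt) is already established, so O(file_permit).
Premise 7, O(register_budget → ¬file_permit), contraposes to O(file_permit → ¬register_budget); with O(file_permit) we get O(¬register_budget).
Premise 5 is O(¬register_budget → ¬reconcile_deed); since O(¬register_budget), deontic closure gives O(¬reconcile_deed).
Premise 9 is O(¬lower_boom → reconcile_deed); contrapositively O(¬reconcile_deed → lower_boom). Since O(¬reconcile_deed) holds, K gives O(lower_boom).
Premise 6 is O(lower_boom → notify_statement); since O(lower_boom), deontic closure gives O(notify_statement).
With premise 11, O(notify_statement → ¬summon_witness), the K-axiom yields O(¬summon_witness).
However, premise 8 gives O(summon_witness).
We now have both O(¬summon_witness) and O(summon_witness) — summon_witness is simultaneously obligatory and forbidden, violating the D-axiom.

Inconsistent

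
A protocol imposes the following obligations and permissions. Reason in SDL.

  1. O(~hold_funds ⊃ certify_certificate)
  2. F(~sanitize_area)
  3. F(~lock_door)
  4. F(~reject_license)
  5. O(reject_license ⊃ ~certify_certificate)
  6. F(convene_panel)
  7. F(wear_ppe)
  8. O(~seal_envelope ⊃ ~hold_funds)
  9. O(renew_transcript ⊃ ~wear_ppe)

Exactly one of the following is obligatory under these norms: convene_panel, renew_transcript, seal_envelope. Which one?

seal_envelope

Premise 4 is F(~reject_license), i.e. O(reject_license).
Premise 5 is O(reject_license ⊃ ~certify_certificate); since O(reject_license), deontic closure gives O(~certify_certificate).
Premise 1 is O(~hold_funds ⊃ certify_certificate); contrapositively O(~certify_certificate ⊃ hold_funds). Since O(~certify_certificate) holds, K gives O(hold_funds).
The contrapositive of premise 8 (O(~seal_envelope ⊃ ~hold_funds)) is O(hold_funds ⊃ seal_envelope), and O(hold_funds) is already established, so O(seal_envelope).
So O(seal_envelope) holds — seal_envelope is obligatory. None of the other listed options is made obligatory by any chain of premises.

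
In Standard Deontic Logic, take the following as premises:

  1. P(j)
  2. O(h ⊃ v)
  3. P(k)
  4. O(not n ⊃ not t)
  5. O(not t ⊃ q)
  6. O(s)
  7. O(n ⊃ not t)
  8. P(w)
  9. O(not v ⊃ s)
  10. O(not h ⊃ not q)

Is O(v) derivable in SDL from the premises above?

Yes

By case analysis on not n: premise 4 gives O(not n ⊃ not t) and premise 7 gives O(n ⊃ not t), so O(not t) either way.
From O(not t) and premise 5, O(not t ⊃ q), we obtain O(q).
Premise 10, O(not h ⊃ not q), contraposes to O(q ⊃ h); with O(q) we get O(h).
With premise 2, O(h ⊃ v), the K-axiom yields O(v).
Premises 1, 3, 6, 8, 9 do not contribute to this derivation.
So O(v) follows.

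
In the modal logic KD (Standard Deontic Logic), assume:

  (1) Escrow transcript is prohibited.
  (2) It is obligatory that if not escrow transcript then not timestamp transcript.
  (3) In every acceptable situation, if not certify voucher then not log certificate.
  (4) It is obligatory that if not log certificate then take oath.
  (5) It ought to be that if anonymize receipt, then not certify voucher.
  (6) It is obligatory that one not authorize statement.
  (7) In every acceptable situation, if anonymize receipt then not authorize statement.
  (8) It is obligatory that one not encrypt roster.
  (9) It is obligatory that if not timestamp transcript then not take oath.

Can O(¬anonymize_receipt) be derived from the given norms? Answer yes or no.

Yes

Premise 1, F(escrow_transcript), is equivalent to O(¬escrow_transcript).
Applying K to premise 2 (O(¬escrow_transcript → ¬timestamp_transcript)) and O(¬escrow_transcript) yields O(¬timestamp_transcript).
Premise 9 is O(¬timestamp_transcript → ¬take_oath); since O(¬timestamp_transcript), deontic closure gives O(¬take_oath).
The contrapositive of premise 4 (O(¬log_certificate → take_oath)) is O(¬take_oath → log_certificate), and O(¬take_oath) is already established, so O(log_certificate).
Premise 3 is O(¬certify_voucher → ¬log_certificate); contrapositively O(log_certificate → certify_voucher). Since O(log_certificate) holds, K gives O(certify_voucher).
Premise 5, O(anonymize_receipt → ¬certify_voucher), contraposes to O(certify_voucher → ¬anonymize_receipt); with O(certify_voucher) we get O(¬anonymize_receipt).
Premises 6, 7, 8 do not contribute to this derivation.
So O(¬anonymize_receipt) follows.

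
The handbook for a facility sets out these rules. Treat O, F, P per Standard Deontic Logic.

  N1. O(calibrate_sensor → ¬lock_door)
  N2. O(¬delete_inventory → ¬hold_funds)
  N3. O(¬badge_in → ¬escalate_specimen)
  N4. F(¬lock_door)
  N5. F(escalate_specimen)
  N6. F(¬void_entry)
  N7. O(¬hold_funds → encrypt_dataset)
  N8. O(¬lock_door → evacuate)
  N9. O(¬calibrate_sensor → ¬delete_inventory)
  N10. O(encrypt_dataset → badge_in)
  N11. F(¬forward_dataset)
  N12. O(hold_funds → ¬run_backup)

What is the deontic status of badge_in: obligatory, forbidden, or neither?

Premise 4 is F(¬lock_door), i.e. O(lock_door).
Premise 1 is O(calibrate_sensor → ¬lock_door); contrapositively O(lock_door → ¬calibrate_sensor). Since O(lock_door) holds, K gives O(¬calibrate_sensor).
Premise 9 is O(¬calibrate_sensor → ¬delete_inventory); since O(¬calibrate_sensor), deontic closure gives O(¬delete_inventory).
With premise 2, O(¬delete_inventory → ¬hold_funds), the K-axiom yields O(¬hold_funds).
Premise 7 is O(¬hold_funds → encrypt_dataset); since O(¬hold_funds), deontic closure gives O(encrypt_dataset).
With premise 10, O(encrypt_dataset → badge_in), the K-axiom yields O(badge_in).
Premises 3, 5, 6, 8, 11, 12 do not contribute to this derivation.
Hence badge_in is obligatory.

Obligatory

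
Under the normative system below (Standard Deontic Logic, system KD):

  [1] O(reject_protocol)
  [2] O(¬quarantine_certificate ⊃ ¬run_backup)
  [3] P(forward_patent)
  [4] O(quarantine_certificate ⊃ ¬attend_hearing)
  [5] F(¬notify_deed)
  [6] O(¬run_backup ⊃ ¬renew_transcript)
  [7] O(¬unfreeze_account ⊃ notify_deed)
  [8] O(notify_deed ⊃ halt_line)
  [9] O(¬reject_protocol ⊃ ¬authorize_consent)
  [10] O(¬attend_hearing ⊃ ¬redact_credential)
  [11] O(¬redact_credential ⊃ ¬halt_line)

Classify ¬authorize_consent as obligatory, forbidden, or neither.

Premise 9 is O(¬reject_protocol ⊃ ¬authorize_consent), but O(¬reject_protocol) is not derivable from the premises, so it does not yield O(¬authorize_consent).
No premise or chain of K-axiom applications forces O(¬authorize_consent), and none forces O(authorize_consent). So ¬authorize_consent is neither obligatory nor forbidden under these norms.

Neither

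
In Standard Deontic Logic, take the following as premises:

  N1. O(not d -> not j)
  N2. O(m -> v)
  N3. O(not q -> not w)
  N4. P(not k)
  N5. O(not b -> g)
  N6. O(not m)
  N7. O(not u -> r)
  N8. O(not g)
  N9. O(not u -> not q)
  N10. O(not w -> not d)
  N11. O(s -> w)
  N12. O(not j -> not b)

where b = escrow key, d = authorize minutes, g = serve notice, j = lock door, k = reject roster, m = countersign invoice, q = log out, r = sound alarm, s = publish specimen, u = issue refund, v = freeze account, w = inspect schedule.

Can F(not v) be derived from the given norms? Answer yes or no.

No

Premise 2 is O(m -> v), but O(m) is not derivable from the premises, so it does not yield O(v).
No other premise forces O(v). An ideal world satisfying every premise can still have not v true, so F(not v) is not derivable.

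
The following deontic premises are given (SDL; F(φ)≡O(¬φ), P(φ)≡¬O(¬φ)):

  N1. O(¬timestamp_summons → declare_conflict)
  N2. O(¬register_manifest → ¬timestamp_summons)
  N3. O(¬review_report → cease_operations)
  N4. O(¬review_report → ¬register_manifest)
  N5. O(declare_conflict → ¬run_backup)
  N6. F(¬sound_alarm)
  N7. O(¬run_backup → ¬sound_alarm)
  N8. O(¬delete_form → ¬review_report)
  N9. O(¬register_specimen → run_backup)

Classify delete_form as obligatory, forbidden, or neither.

Premise 6 is F(¬sound_alarm), i.e. O(sound_alarm).
Premise 7 is O(¬run_backup → ¬sound_alarm); contrapositively O(sound_alarm → run_backup). Since O(sound_alarm) holds, K gives O(run_backup).
The contrapositive of premise 5 (O(declare_conflict → ¬run_backup)) is O(run_backup → ¬declare_conflict), and O(run_backup) is already established, so O(¬declare_conflict).
Premise 1, O(¬timestamp_summons → declare_conflict), contraposes to O(¬declare_conflict → timestamp_summons); with O(¬declare_conflict) we get O(timestamp_summons).
Premise 2, O(¬register_manifest → ¬timestamp_summons), contraposes to O(timestamp_summons → register_manifest); with O(timestamp_summons) we get O(register_manifest).
Premise 4 is O(¬review_report → ¬register_manifest); contrapositively O(register_manifest → review_report). Since O(register_manifest) holds, K gives O(review_report).
Premise 8, O(¬delete_form → ¬review_report), contraposes to O(review_report → delete_form); with O(review_report) we get O(delete_form).
Premises 3, 9 do not contribute to this derivation.
Hence delete_form is obligatory.

Obligatory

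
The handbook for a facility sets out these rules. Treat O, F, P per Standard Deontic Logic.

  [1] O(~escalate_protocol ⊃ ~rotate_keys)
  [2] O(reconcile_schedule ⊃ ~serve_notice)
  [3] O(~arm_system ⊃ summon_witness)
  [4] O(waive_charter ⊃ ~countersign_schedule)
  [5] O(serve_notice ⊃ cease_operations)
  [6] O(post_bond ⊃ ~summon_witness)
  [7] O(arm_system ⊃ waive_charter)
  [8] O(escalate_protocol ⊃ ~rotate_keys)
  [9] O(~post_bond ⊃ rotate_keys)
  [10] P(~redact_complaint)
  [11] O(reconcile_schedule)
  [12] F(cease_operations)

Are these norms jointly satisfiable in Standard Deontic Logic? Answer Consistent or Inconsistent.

Consistent

Premise 5 is O(serve_notice ⊃ cease_operations), but O(serve_notice) is not derivable from the premises, so it does not yield O(cease_operations).
So O(cease_operations) is not derivable, and the apparent clash with O(~cease_operations) does not arise.
A world satisfying every obligation exists (e.g. arm_system=true, cease_operations=false, countersign_schedule=false, escalate_protocol=false, post_bond=true, reconcile_schedule=true, redact_complaint=false, rotate_keys=false, serve_notice=false, summon_witness=false, waive_charter=true); no atom is both obligatory and forbidden, so the set is consistent.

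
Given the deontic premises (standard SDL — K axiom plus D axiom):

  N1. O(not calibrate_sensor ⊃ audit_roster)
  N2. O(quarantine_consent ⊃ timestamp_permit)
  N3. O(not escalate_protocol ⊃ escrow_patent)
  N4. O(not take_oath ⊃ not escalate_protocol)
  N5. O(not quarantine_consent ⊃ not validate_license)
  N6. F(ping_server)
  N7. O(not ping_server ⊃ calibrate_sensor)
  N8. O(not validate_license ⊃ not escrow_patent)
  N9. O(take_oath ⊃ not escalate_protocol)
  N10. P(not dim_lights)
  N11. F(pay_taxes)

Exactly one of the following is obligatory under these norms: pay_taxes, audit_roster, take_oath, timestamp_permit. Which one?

timestamp_permit

Premises 4 and 9 cover both cases: O(not take_oath ⊃ not escalate_protocol) and O(take_oath ⊃ not escalate_protocol). Since not take_oath ∨ take_oath is a tautology, O(not escalate_protocol) follows.
Applying K to premise 3 (O(not escalate_protocol ⊃ escrow_patent)) and O(not escalate_protocol) yields O(escrow_patent).
Premise 8, O(not validate_license ⊃ not escrow_patent), contraposes to O(escrow_patent ⊃ validate_license); with O(escrow_patent) we get O(validate_license).
The contrapositive of premise 5 (O(not quarantine_consent ⊃ not validate_license)) is O(validate_license ⊃ quarantine_consent), and O(validate_license) is already established, so O(quarantine_consent).
From O(quarantine_consent) and premise 2, O(quarantine_consent ⊃ timestamp_permit), we obtain O(timestamp_permit).
So O(timestamp_permit) holds — timestamp_permit is obligatory. None of the other listed options is made obligatory by any chain of premises.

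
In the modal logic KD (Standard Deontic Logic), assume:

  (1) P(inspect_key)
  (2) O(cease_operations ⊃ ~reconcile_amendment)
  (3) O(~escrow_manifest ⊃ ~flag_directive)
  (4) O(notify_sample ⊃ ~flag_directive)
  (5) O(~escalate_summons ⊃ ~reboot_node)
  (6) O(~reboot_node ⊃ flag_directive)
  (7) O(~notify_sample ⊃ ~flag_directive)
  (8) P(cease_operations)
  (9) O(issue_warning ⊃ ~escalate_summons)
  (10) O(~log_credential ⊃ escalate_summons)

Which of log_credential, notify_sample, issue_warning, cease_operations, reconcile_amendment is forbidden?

issue_warning

By case analysis on ~notify_sample: premise 7 gives O(~notify_sample ⊃ ~flag_directive) and premise 4 gives O(notify_sample ⊃ ~flag_directive), so O(~flag_directive) either way.
Premise 6, O(~reboot_node ⊃ flag_directive), contraposes to O(~flag_directive ⊃ reboot_node); with O(~flag_directive) we get O(reboot_node).
Premise 5, O(~escalate_summons ⊃ ~reboot_node), contraposes to O(reboot_node ⊃ escalate_summons); with O(reboot_node) we get O(escalate_summons).
Premise 9 is O(issue_warning ⊃ ~escalate_summons); contrapositively O(escalate_summons ⊃ ~issue_warning). Since O(escalate_summons) holds, K gives O(~issue_warning).
So O(~issue_warning) holds, i.e. issue_warning is forbidden. None of the other listed options is forbidden under the premises.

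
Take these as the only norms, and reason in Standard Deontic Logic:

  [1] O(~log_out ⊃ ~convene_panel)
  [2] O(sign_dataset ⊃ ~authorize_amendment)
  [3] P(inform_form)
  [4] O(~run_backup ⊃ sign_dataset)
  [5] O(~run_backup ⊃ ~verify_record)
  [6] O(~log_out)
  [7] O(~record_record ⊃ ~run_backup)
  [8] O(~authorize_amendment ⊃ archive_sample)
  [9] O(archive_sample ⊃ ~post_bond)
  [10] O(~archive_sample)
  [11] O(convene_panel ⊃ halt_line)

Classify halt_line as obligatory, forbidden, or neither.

Neither

Premise 11 is O(convene_panel ⊃ halt_line), but O(convene_panel) is not derivable from the premises, so it does not yield O(halt_line).
No premise or chain of K-axiom applications forces O(halt_line), and none forces O(~halt_line). So halt_line is neither obligatory nor forbidden under these norms.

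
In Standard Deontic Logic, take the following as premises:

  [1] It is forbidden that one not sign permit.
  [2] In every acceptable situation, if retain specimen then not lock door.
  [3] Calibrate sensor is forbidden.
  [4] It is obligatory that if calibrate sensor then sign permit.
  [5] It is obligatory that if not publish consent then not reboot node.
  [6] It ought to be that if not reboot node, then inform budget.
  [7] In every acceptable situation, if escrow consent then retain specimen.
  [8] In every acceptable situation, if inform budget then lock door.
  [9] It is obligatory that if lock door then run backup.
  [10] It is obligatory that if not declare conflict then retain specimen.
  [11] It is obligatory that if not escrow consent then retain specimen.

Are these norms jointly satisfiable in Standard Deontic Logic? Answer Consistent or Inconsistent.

Consistent

Premise 4 is O(calibrate_sensor → sign_permit); even if O(sign_permit) held, inferring O(calibrate_sensor) would be affirming the consequent — invalid.
So O(calibrate_sensor) is not derivable, and the apparent clash with O(¬calibrate_sensor) does not arise.
A world satisfying every obligation exists (e.g. calibrate_sensor=false, declare_conflict=false, escrow_consent=false, inform_budget=false, lock_door=false, publish_consent=true, reboot_node=true, retain_specimen=true, run_backup=false, sign_permit=true); no atom is both obligatory and forbidden, so the set is consistent.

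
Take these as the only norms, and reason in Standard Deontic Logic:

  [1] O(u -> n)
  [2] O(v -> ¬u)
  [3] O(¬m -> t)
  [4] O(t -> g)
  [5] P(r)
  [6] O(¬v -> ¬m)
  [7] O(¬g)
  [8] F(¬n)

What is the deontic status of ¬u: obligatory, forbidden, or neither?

Obligatory

Premise 7 states O(¬g) outright.
Premise 4 is O(t -> g); contrapositively O(¬g -> ¬t). Since O(¬g) holds, K gives O(¬t).
Premise 3, O(¬m -> t), contraposes to O(¬t -> m); with O(¬t) we get O(m).
The contrapositive of premise 6 (O(¬v -> ¬m)) is O(m -> v), and O(m) is already established, so O(v).
Applying K to premise 2 (O(v -> ¬u)) and O(v) yields O(¬u).
Premises 1, 5, 8 do not contribute to this derivation.
Hence ¬u is obligatory.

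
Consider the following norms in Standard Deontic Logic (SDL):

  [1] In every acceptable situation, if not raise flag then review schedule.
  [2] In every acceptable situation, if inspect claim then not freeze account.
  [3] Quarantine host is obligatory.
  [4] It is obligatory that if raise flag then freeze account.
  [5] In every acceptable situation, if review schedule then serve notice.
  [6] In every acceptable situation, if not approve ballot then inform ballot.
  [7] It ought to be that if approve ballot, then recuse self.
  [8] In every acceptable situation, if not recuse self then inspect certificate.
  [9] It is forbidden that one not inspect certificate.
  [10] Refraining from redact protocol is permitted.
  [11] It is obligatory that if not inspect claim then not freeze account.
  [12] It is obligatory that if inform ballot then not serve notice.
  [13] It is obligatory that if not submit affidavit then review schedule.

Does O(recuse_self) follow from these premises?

By case analysis on inspect_claim: premise 2 gives O(inspect_claim → ¬freeze_account) and premise 11 gives O(¬inspect_claim → ¬freeze_account), so O(¬freeze_account) either way.
The contrapositive of premise 4 (O(raise_flag → freeze_account)) is O(¬freeze_account → ¬raise_flag), and O(¬freeze_account) is already established, so O(¬raise_flag).
From O(¬raise_flag) and premise 1, O(¬raise_flag → review_schedule), we obtain O(review_schedule).
Applying K to premise 5 (O(review_schedule → serve_notice)) and O(review_schedule) yields O(serve_notice).
Premise 12, O(inform_ballot → ¬serve_notice), contraposes to O(serve_notice → ¬inform_ballot); with O(serve_notice) we get O(¬inform_ballot).
The contrapositive of premise 6 (O(¬approve_ballot → inform_ballot)) is O(¬inform_ballot → approve_ballot), and O(¬inform_ballot) is already established, so O(approve_ballot).
Applying K to premise 7 (O(approve_ballot → recuse_self)) and O(approve_ballot) yields O(recuse_self).
Premises 3, 8, 9, 10, 13 do not contribute to this derivation.
So O(recuse_self) follows.

Yes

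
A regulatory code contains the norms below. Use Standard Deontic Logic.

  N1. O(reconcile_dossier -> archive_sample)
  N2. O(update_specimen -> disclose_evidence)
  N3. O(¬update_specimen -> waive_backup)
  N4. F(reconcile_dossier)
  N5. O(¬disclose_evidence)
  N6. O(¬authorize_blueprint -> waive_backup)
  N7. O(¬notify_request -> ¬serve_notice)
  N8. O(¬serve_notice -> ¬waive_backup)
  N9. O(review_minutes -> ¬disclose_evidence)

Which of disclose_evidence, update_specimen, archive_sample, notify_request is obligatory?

notify_request

From premise 5 we have O(¬disclose_evidence).
Premise 2 is O(update_specimen -> disclose_evidence); contrapositively O(¬disclose_evidence -> ¬update_specimen). Since O(¬disclose_evidence) holds, K gives O(¬update_specimen).
Applying K to premise 3 (O(¬update_specimen -> waive_backup)) and O(¬update_specimen) yields O(waive_backup).
Premise 8, O(¬serve_notice -> ¬waive_backup), contraposes to O(waive_backup -> serve_notice); with O(waive_backup) we get O(serve_notice).
Premise 7, O(¬notify_request -> ¬serve_notice), contraposes to O(serve_notice -> notify_request); with O(serve_notice) we get O(notify_request).
So O(notify_request) holds — notify_request is obligatory. None of the other listed options is made obligatory by any chain of premises.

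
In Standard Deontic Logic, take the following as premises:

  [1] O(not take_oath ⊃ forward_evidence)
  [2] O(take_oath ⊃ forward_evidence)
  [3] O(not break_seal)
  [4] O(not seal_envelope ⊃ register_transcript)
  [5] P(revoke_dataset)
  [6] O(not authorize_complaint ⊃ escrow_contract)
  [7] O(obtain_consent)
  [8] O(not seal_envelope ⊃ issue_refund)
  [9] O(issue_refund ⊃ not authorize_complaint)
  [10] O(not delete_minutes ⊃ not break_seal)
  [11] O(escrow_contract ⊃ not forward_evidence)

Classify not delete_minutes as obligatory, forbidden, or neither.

Neither

Premise 10 is O(not delete_minutes ⊃ not break_seal); even if O(not break_seal) held, inferring O(not delete_minutes) would be affirming the consequent — invalid.
No premise or chain of K-axiom applications forces O(not delete_minutes), and none forces O(delete_minutes). So not delete_minutes is neither obligatory nor forbidden under these norms.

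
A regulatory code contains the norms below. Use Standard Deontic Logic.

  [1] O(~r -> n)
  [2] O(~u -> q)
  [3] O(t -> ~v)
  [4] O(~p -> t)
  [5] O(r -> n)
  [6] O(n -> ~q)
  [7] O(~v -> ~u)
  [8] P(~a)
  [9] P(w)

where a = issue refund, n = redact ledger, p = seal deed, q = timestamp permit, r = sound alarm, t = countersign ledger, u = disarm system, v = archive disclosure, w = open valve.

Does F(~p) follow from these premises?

Premises 1 and 5 cover both cases: O(~r -> n) and O(r -> n). Since ~r ∨ r is a tautology, O(n) follows.
With premise 6, O(n -> ~q), the K-axiom yields O(~q).
The contrapositive of premise 2 (O(~u -> q)) is O(~q -> u), and O(~q) is already established, so O(u).
The contrapositive of premise 7 (O(~v -> ~u)) is O(u -> v), and O(u) is already established, so O(v).
The contrapositive of premise 3 (O(t -> ~v)) is O(v -> ~t), and O(v) is already established, so O(~t).
Premise 4 is O(~p -> t); contrapositively O(~t -> p). Since O(~t) holds, K gives O(p).
Premises 8, 9 do not contribute to this derivation.
So O(p) holds, i.e. F(~p). The claim follows.

Yes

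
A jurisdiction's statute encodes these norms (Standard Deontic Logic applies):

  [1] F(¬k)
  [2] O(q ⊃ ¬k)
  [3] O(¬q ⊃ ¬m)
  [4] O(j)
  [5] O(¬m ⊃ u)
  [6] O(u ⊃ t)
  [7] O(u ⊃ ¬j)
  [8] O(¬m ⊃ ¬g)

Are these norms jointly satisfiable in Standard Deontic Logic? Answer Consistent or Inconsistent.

Premise 4 states O(j) outright.
The contrapositive of premise 7 (O(u ⊃ ¬j)) is O(j ⊃ ¬u), and O(j) is already established, so O(¬u).
The contrapositive of premise 5 (O(¬m ⊃ u)) is O(¬u ⊃ m), and O(¬u) is already established, so O(m).
Premise 3, O(¬q ⊃ ¬m), contraposes to O(m ⊃ q); with O(m) we get O(q).
Applying K to premise 2 (O(q ⊃ ¬k)) and O(q) yields O(¬k).
Yet premise 1 is F(¬k), i.e. O(k).
We now have both O(¬k) and O(k) — k is simultaneously obligatory and forbidden, violating the D-axiom.

Inconsistent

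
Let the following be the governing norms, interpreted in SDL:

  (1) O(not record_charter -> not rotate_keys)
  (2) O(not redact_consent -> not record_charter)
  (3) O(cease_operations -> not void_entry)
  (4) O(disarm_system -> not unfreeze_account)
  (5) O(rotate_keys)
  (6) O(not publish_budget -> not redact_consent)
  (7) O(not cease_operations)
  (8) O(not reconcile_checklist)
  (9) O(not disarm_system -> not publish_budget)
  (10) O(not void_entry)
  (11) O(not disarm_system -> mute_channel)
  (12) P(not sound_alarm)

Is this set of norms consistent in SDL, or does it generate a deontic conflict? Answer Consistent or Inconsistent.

Premise 3 is O(cease_operations -> not void_entry); even if O(not void_entry) held, inferring O(cease_operations) would be affirming the consequent — invalid.
So O(cease_operations) is not derivable, and the apparent clash with O(not cease_operations) does not arise.
A world satisfying every obligation exists (e.g. cease_operations=false, disarm_system=true, mute_channel=false, publish_budget=true, reconcile_checklist=false, record_charter=true, redact_consent=true, rotate_keys=true, sound_alarm=false, unfreeze_account=false, void_entry=false); no atom is both obligatory and forbidden, so the set is consistent.

Consistent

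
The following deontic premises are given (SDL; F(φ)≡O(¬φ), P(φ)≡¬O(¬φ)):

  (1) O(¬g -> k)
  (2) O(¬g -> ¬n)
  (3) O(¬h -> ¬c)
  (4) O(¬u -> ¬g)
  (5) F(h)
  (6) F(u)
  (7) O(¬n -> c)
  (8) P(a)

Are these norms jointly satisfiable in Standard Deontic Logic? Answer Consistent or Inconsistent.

Premise 5, F(h), is equivalent to O(¬h).
With premise 3, O(¬h -> ¬c), the K-axiom yields O(¬c).
The contrapositive of premise 7 (O(¬n -> c)) is O(¬c -> n), and O(¬c) is already established, so O(n).
Premise 2 is O(¬g -> ¬n); contrapositively O(n -> g). Since O(n) holds, K gives O(g).
Premise 4 is O(¬u -> ¬g); contrapositively O(g -> u). Since O(g) holds, K gives O(u).
Yet premise 6 is F(u), i.e. O(¬u).
We now have both O(u) and O(¬u) — u is simultaneously obligatory and forbidden, violating the D-axiom.

Inconsistent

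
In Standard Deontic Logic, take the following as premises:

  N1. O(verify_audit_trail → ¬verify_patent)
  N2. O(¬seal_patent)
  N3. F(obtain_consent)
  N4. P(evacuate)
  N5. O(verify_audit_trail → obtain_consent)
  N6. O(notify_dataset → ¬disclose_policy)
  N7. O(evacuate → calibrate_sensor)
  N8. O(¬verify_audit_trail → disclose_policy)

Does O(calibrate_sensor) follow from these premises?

Premise 7 is O(evacuate → calibrate_sensor), but O(evacuate) is not derivable from the premises (the permission P(evacuate) asserts only ¬O(¬evacuate), not O(evacuate)), so it does not yield O(calibrate_sensor).
No other premise forces O(calibrate_sensor). An ideal world satisfying every premise can still have calibrate_sensor false, so O(calibrate_sensor) is not derivable.

No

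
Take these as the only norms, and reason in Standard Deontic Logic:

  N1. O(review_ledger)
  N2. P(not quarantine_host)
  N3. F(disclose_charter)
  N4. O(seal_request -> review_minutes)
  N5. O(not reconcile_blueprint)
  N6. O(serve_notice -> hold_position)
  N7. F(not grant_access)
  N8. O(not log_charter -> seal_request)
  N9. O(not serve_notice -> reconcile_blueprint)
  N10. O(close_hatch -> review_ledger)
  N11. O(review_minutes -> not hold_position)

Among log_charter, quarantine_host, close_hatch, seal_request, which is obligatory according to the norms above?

log_charter

Premise 5 gives O(not reconcile_blueprint).
Premise 9, O(not serve_notice -> reconcile_blueprint), contraposes to O(not reconcile_blueprint -> serve_notice); with O(not reconcile_blueprint) we get O(serve_notice).
With premise 6, O(serve_notice -> hold_position), the K-axiom yields O(hold_position).
Premise 11 is O(review_minutes -> not hold_position); contrapositively O(hold_position -> not review_minutes). Since O(hold_position) holds, K gives O(not review_minutes).
The contrapositive of premise 4 (O(seal_request -> review_minutes)) is O(not review_minutes -> not seal_request), and O(not review_minutes) is already established, so O(not seal_request).
Premise 8, O(not log_charter -> seal_request), contraposes to O(not seal_request -> log_charter); with O(not seal_request) we get O(log_charter).
So O(log_charter) holds — log_charter is obligatory. None of the other listed options is made obligatory by any chain of premises.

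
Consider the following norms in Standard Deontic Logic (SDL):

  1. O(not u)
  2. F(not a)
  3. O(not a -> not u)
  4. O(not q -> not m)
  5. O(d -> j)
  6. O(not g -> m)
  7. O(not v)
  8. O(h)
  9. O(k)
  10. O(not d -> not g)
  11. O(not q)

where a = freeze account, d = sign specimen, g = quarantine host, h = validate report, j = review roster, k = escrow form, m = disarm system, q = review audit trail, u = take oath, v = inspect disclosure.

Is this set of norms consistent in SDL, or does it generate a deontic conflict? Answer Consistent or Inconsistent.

Premise 3 is O(not a -> not u); even if O(not u) held, inferring O(not a) would be affirming the consequent — invalid.
So O(not a) is not derivable, and the apparent clash with O(a) does not arise.
A world satisfying every obligation exists (e.g. a=true, d=true, g=true, h=true, j=true, k=true, m=false, q=false, u=false, v=false); no atom is both obligatory and forbidden, so the set is consistent.

Consistent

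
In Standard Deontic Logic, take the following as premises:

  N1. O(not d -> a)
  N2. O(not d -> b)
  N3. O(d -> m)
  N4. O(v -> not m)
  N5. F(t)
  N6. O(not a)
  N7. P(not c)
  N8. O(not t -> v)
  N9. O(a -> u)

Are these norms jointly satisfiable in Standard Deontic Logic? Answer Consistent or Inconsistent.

Premise 6 states O(not a) outright.
Premise 1 is O(not d -> a); contrapositively O(not a -> d). Since O(not a) holds, K gives O(d).
From O(d) and premise 3, O(d -> m), we obtain O(m).
Premise 4, O(v -> not m), contraposes to O(m -> not v); with O(m) we get O(not v).
The contrapositive of premise 8 (O(not t -> v)) is O(not v -> t), and O(not v) is already established, so O(t).
Yet premise 5 is F(t), i.e. O(not t).
We now have both O(t) and O(not t) — t is simultaneously obligatory and forbidden, violating the D-axiom.

Inconsistent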